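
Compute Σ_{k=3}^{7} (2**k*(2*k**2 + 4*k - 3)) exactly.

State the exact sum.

Σ = 24776

t_(k+1)/t_k = 2*(2*k**2 + 8*k + 3)/(2*k**2 + 4*k - 3).
Gosper form: A/B · C(k+1)/C(k) with A=2, B=1, C=k**2 + 2*k - 3/2.
Need (2)·f(k+1) − (1)·f(k) = k**2 + 2*k - 3/2.
Degrees (0,0,2) ⇒ d ≤ 2.
A polynomial solution: f(k) = (2*k**2 - 4*k + 1)/2.
Then R = B(k−1)f/C = (2*k**2 - 4*k + 1)/(2*k**2 + 4*k - 3), so s_k = R(k)·t_k = 2**k*(2*k**2 - 4*k + 1).
Δs = 2**k*(2*k**2 + 4*k - 3), as required.
Telescoping: Σ = s_(8) − s_(3) = 24832 − (56) = 24776.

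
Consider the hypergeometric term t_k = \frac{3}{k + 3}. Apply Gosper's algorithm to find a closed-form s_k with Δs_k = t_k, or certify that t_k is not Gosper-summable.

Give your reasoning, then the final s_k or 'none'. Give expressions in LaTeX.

t_(k+1)/t_k = (k + 3)/(k + 4).
Take A(k)=k + 3, B(k)=k + 4, C(k)=1.
Key eq: (k + 3)·f(k+1) = (k + 3)·f(k) + (1).
From deg A=1, deg B=1, deg C=0: d=0.
Write f(k) = c0. Then LHS − RHS = -1, requiring -1 = 0: contradictory. No certificate.

not Gosper-summable; s_k does not exist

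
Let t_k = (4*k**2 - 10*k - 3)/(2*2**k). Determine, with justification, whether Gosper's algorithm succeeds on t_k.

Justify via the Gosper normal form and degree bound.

Yes. s_k = (-4*k**2 + 2*k + 1)/2**k.

r(k) = (4*k**2 - 2*k - 9)/(2*(4*k**2 - 10*k - 3)) after simplifying.
Gosper form: A/B · C(k+1)/C(k) with A=1/2, B=1, C=k**2 - 5*k/2 - 3/4.
Set up (1/2)·f(k+1) − (1)·f(k) − (k**2 - 5*k/2 - 3/4) = 0.
deg f ≤ 2 (via 0,0,2).
Solving with deg f ≤ 2: f(k) = -(4*k**2 - 2*k - 1)/2.
Certificate R = B(k−1)f/C = -2*(4*k**2 - 2*k - 1)/(4*k**2 - 10*k - 3) gives s_k = (-4*k**2 + 2*k + 1)/2**k.
Check: Δs_k = (4*k**2 - 10*k - 3)/(2*2**k). ✓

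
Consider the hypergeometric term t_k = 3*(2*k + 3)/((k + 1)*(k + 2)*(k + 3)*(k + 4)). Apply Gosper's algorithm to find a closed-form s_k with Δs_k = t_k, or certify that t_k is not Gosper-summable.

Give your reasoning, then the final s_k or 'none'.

Ratio r(k) = (k + 1)*(2*k + 5)/((k + 5)*(2*k + 3)).
Normal form (A,B,C) = (k + 1, k + 5, k + 3/2).
Solve (k + 1)·f(k+1) − (k + 4)·f(k) = k + 3/2.
d = 3 from the (1,1,1) case.
Solving with deg f ≤ 3: f(k) = k*(2*k**2 + 12*k + 13)/18.
Get s_k = R·t_k = k*(2*k**2 + 12*k + 13)/(3*(k + 1)*(k + 2)*(k + 3)) with R(k) = B(k−1)f(k)/C(k) = k*(k + 4)*(2*k**2 + 12*k + 13)/(9*(2*k + 3)).
Verify: 3*(2*k + 3)/(k**4 + 10*k**3 + 35*k**2 + 50*k + 24) matches t_k.

s_k = k*(2*k**2 + 12*k + 13)/(3*(k + 1)*(k + 2)*(k + 3))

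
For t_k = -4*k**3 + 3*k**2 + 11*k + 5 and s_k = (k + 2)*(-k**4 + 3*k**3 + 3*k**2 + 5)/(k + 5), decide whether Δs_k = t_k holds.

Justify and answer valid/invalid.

s_(k+1) = (k + 3)*(-(k + 1)**4 + 3*(k + 1)**3 + 3*(k + 1)**2 + 5)/(k + 6)
s_(k+1) − s_k = (-4*k**5 - 32*k**4 - 16*k**3 + 147*k**2 + 205*k + 90)/(k**2 + 11*k + 30)
(s_(k+1) − s_k) − t_k = 3*(3*k**4 + 20*k**3 - 23*k**2 - 60*k - 20)/(k**2 + 11*k + 30)

Invalid: residual 3*(3*k**4 + 20*k**3 - 23*k**2 - 60*k - 20)/(k**2 + 11*k + 30) ≠ 0.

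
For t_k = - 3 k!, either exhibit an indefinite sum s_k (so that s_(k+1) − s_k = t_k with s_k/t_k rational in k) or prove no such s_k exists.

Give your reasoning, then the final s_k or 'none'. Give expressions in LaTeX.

Ratio r(k) = k + 1.
A = k + 1, B = 1, C = 1.
Key eq: (k + 1)·f(k+1) = (1)·f(k) + (1).
deg f ≤ -1 (via 1,0,0).
Bound -1 < 0, so the key equation has no polynomial solution.

no hypergeometric antidifference exists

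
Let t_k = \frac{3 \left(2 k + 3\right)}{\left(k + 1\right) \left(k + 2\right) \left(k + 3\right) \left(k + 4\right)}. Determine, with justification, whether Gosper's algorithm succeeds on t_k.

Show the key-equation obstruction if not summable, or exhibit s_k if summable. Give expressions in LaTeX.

r(k) = (k + 1)*(2*k + 5)/((k + 5)*(2*k + 3)) after simplifying.
Gosper form: A/B · C(k+1)/C(k) with A=k + 1, B=k + 5, C=k + 3/2.
Key eq: (k + 1)·f(k+1) = (k + 4)·f(k) + (k + 3/2).
deg f ≤ 3 (via 1,1,1).
Match coefficients ⇒ f(k) = k*(2*k**2 + 12*k + 13)/18.
Certificate R = B(k−1)f/C = k*(k + 4)*(2*k**2 + 12*k + 13)/(9*(2*k + 3)) gives s_k = k*(2*k**2 + 12*k + 13)/(3*(k + 1)*(k + 2)*(k + 3)).
Δs = 3*(2*k + 3)/(k**4 + 10*k**3 + 35*k**2 + 50*k + 24), as required.

Yes. s_k = \frac{k \left(2 k^{2} + 12 k + 13\right)}{3 \left(k + 1\right) \left(k + 2\right) \left(k + 3\right)}.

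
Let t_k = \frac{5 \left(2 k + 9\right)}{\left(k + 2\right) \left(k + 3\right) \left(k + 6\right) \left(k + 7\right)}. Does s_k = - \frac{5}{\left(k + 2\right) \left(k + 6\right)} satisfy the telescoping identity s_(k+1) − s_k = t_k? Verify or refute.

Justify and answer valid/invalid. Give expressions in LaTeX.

Valid — Δs_k = t_k.

s_(k+1) = -5/((k + 3)*(k + 7))
s_(k+1) − s_k = 5*(2*k + 9)/(k**4 + 18*k**3 + 113*k**2 + 288*k + 252)
(s_(k+1) − s_k) − t_k = 0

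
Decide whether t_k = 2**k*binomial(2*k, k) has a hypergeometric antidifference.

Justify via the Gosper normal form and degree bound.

No — negative degree bound, so no certificate f.

t_(k+1)/t_k = 4*(2*k + 1)/(k + 1).
Normal form (A,B,C) = (8*k + 4, k + 1, 1).
f must satisfy (8*k + 4)·f(k+1) − (k)·f(k) = 1.
From deg A=1, deg B=1, deg C=0: d=-1.
deg f ≤ -1 is impossible — no certificate.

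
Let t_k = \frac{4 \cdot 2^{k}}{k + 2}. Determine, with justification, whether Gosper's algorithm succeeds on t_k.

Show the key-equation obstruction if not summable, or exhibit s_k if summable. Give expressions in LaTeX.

No — t_k has no hypergeometric antidifference.

t_(k+1)/t_k = 2*(k + 2)/(k + 3).
A = 2*k + 4, B = k + 3, C = 1.
f must satisfy (2*k + 4)·f(k+1) − (k + 2)·f(k) = 1.
Bound: deg f ≤ -1.
deg f ≤ -1 is impossible — no certificate.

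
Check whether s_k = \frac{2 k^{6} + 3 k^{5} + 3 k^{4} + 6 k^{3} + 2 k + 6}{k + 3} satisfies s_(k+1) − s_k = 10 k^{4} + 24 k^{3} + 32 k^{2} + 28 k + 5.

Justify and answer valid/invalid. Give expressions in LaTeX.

s_(k+1) = (2*k**6 + 15*k**5 + 48*k**4 + 88*k**3 + 96*k**2 + 59*k + 22)/(k + 4)
s_(k+1) − s_k = (10*k**6 + 78*k**5 + 214*k**4 + 336*k**3 + 345*k**2 + 185*k + 42)/(k**2 + 7*k + 12)
(s_(k+1) − s_k) − t_k = 2*(-8*k**5 - 53*k**4 - 102*k**3 - 120*k**2 - 93*k - 9)/(k**2 + 7*k + 12)

Invalid: residual \frac{2 \left(- 8 k^{5} - 53 k^{4} - 102 k^{3} - 120 k^{2} - 93 k - 9\right)}{k^{2} + 7 k + 12} ≠ 0.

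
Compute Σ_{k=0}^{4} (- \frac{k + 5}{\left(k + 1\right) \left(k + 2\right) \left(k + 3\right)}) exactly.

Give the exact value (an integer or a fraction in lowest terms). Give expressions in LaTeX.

Σ = -55/42

r(k) = (k + 1)*(k + 6)/((k + 4)*(k + 5)) after simplifying.
Gosper form: A/B · C(k+1)/C(k) with A=k + 1, B=k + 4, C=k + 5.
Solve (k + 1)·f(k+1) − (k + 3)·f(k) = k + 5.
Degrees (1,1,1) ⇒ d ≤ 2.
Coefficient equations give f(k) = k*(3*k + 7)/2.
Certificate R = B(k−1)f/C = k*(k + 3)*(3*k + 7)/(2*(k + 5)) gives s_k = k*(-3*k - 7)/(2*(k + 1)*(k + 2)).
Check: Δs_k = (-k - 5)/(k**3 + 6*k**2 + 11*k + 6). ✓
Evaluate s at k=5 and k=0: -55/42 and 0; difference -55/42.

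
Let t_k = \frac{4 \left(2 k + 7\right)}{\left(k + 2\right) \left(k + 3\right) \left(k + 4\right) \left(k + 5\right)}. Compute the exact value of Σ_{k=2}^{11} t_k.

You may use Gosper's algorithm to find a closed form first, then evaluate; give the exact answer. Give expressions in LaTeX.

Σ = 25/168

t_(k+1)/t_k = (k + 2)*(2*k + 9)/((k + 6)*(2*k + 7)).
Gosper form: A/B · C(k+1)/C(k) with A=k + 2, B=k + 6, C=k + 7/2.
Set up (k + 2)·f(k+1) − (k + 5)·f(k) − (k + 7/2) = 0.
From deg A=1, deg B=1, deg C=1: d=3.
Solving with deg f ≤ 3: f(k) = k*(k + 3)*(k + 6)/16.
R(k) = B(k−1)·f(k)/C(k) = k*(k + 3)*(k + 5)*(k + 6)/(8*(2*k + 7)); s_k = R·t_k = k*(k + 6)/(2*(k**2 + 6*k + 8)).
Verify: 4*(2*k + 7)/(k**4 + 14*k**3 + 71*k**2 + 154*k + 120) matches t_k.
Sum = s_(12) − s_(2); s_(12) = 27/56, s_(2) = 1/3 ⇒ 25/168.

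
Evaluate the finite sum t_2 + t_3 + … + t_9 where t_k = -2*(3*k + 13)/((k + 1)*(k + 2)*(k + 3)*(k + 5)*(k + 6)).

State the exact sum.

Σ = -79/3465

Compute t_(k+1)/t_k: get (k + 1)*(k + 5)*(3*k + 16)/((k + 4)*(k + 7)*(3*k + 13)).
So A=k + 1 and B=k + 7, with C=k**2 + 25*k/3 + 52/3.
Set up (k + 1)·f(k+1) − (k + 6)·f(k) − (k**2 + 25*k/3 + 52/3) = 0.
Bound: deg f ≤ 5.
Coefficient equations give f(k) = k*(k + 3)*(k + 4)*(k**2 + 8*k + 17)/30.
Get s_k = R·t_k = k*(-k**2 - 8*k - 17)/(5*(k**3 + 8*k**2 + 17*k + 10)) with R(k) = B(k−1)f(k)/C(k) = k*(k + 3)*(k + 6)*(k**2 + 8*k + 17)/(10*(3*k + 13)).
s_(k+1) − s_k = 2*(-3*k - 13)/(k**5 + 17*k**4 + 107*k**3 + 307*k**2 + 396*k + 180) = t_k.
Sum = s_(10) − s_(2); s_(10) = -197/990, s_(2) = -37/210 ⇒ -79/3465.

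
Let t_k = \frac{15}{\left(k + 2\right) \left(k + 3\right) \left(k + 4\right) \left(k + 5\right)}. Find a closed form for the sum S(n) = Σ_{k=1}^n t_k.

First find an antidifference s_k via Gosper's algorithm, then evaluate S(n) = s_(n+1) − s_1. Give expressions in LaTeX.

Ratio r(k) = (k + 2)/(k + 6).
Factor: A=k + 2; B=k + 6; C=1.
Key eq: (k + 2)·f(k+1) = (k + 5)·f(k) + (1).
Degrees (1,1,0) ⇒ d ≤ 3.
Coefficient equations give f(k) = k*(k**2 + 9*k + 26)/72.
R(k) = B(k−1)·f(k)/C(k) = k*(k + 5)*(k**2 + 9*k + 26)/72; s_k = R·t_k = 5*k*(k**2 + 9*k + 26)/(24*(k + 2)*(k + 3)*(k + 4)).
s_(k+1) − s_k = 15/(k**4 + 14*k**3 + 71*k**2 + 154*k + 120) = t_k.
Evaluate: s_(n+1) = 5*(n**3 + 12*n**2 + 47*n + 36)/(24*(n**3 + 12*n**2 + 47*n + 60)); subtract s_(1) = 1/8 ⇒ S(n) = n*(n**2 + 12*n + 47)/(12*(n**3 + 12*n**2 + 47*n + 60)).

S(n) = \frac{n \left(n^{2} + 12 n + 47\right)}{12 \left(n^{3} + 12 n^{2} + 47 n + 60\right)}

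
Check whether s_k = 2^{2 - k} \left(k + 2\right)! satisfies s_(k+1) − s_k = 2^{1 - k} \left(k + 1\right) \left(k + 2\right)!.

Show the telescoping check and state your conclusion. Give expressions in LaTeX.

valid (s_(k+1) − s_k reduces to t_k)

s_(k+1) = 2**(1 - k)*factorial(k + 3)
s_(k+1) − s_k = 2**(1 - k)*(k + 1)*factorial(k + 2)
(s_(k+1) − s_k) − t_k = 0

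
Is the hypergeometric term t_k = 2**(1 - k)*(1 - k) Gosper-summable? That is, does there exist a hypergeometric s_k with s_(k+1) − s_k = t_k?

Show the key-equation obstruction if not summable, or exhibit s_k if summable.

The ratio is k/(2*(k - 1)).
A = 1/2, B = 1, C = k - 1.
Set up (1/2)·f(k+1) − (1)·f(k) − (k - 1) = 0.
d = 1 from the (0,0,1) case.
Coefficient equations give f(k) = -2*k.
R(k) = B(k−1)·f(k)/C(k) = -2*k/(k - 1); s_k = R·t_k = 2**(2 - k)*k.
Check: Δs_k = 2**(1 - k)*(1 - k). ✓

Yes. s_k = 2**(2 - k)*k.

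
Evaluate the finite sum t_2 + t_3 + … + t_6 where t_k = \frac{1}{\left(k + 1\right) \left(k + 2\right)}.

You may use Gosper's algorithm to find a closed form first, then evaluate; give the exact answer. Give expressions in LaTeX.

Compute t_(k+1)/t_k: get (k + 1)/(k + 3).
Normal form (A,B,C) = (k + 1, k + 3, 1).
f must satisfy (k + 1)·f(k+1) − (k + 2)·f(k) = 1.
d = 1 from the (1,1,0) case.
A polynomial solution: f(k) = k.
Then R = B(k−1)f/C = k*(k + 2), so s_k = R(k)·t_k = k/(k + 1).
s_(k+1) − s_k = 1/(k**2 + 3*k + 2) = t_k.
Sum = s_(7) − s_(2); s_(7) = 7/8, s_(2) = 2/3 ⇒ 5/24.

Σ = 5/24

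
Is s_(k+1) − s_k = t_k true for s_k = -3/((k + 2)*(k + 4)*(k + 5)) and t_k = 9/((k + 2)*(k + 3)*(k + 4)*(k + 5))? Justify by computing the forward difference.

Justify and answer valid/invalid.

s_(k+1) = -3/((k + 3)*(k + 5)*(k + 6))
s_(k+1) − s_k = 3*(3*k + 10)/(k**5 + 20*k**4 + 155*k**3 + 580*k**2 + 1044*k + 720)
(s_(k+1) − s_k) − t_k = -24/(k**5 + 20*k**4 + 155*k**3 + 580*k**2 + 1044*k + 720)

Invalid: residual -24/(k**5 + 20*k**4 + 155*k**3 + 580*k**2 + 1044*k + 720) ≠ 0.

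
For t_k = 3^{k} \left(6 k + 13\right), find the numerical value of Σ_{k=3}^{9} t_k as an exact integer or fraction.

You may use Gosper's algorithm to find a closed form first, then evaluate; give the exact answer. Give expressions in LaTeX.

Σ = 1889271

Step 1: r(k) = 3*(6*k + 19)/(6*k + 13).
A = 3, B = 1, C = k + 13/6.
Set up (3)·f(k+1) − (1)·f(k) − (k + 13/6) = 0.
deg f ≤ 1 (via 0,0,1).
Match coefficients ⇒ f(k) = (3*k + 2)/6.
So s_k = (B(k−1)f/C)·t_k = ((3*k + 2)/(6*k + 13))·t_k = 3**k*(3*k + 2).
Verify: 3**k*(6*k + 13) matches t_k.
Evaluate s at k=10 and k=3: 1889568 and 297; difference 1889271.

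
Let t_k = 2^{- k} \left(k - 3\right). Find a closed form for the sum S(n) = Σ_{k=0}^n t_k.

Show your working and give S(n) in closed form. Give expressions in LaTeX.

S(n) = 2^{- n} \left(- 2^{n + 2} - n + 1\right)

Step 1: r(k) = (k - 2)/(2*(k - 3)).
So A=1/2 and B=1, with C=k - 3.
f must satisfy (1/2)·f(k+1) − (1)·f(k) = k - 3.
From deg A=0, deg B=0, deg C=1: d=1.
Solve for f: f(k) = -2*(k - 2) (degree 1 ≤ 1).
R(k) = B(k−1)·f(k)/C(k) = -2*(k - 2)/(k - 3); s_k = R·t_k = 2**(1 - k)*(2 - k).
Δs = (k - 3)/2**k, as required.
Evaluate: s_(n+1) = (1 - n)/2**n; subtract s_(0) = 4 ⇒ S(n) = (-2**(n + 2) - n + 1)/2**n.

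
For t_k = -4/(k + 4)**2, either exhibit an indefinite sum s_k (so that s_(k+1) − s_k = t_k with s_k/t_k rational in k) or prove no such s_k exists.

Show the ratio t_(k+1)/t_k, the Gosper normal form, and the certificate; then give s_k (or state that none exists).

none — t_k is not Gosper-summable

Ratio r(k) = (k + 4)**2/(k + 5)**2.
Factor: A=k**2 + 8*k + 16; B=k**2 + 10*k + 25; C=1.
Set up (k**2 + 8*k + 16)·f(k+1) − (k**2 + 8*k + 16)·f(k) − (1) = 0.
deg f ≤ 0 (via 2,2,0).
Generic f = c0 gives residual -1; -1 = 0 cannot hold, so t_k is not Gosper-summable.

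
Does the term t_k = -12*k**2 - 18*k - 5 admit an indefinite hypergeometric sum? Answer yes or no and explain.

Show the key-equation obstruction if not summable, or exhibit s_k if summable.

Yes. s_k = k*(-4*k**2 - 3*k + 2).

The ratio is (12*k**2 + 42*k + 35)/(12*k**2 + 18*k + 5).
Take A(k)=1, B(k)=1, C(k)=k**2 + 3*k/2 + 5/12.
Solve (1)·f(k+1) − (1)·f(k) = k**2 + 3*k/2 + 5/12.
From deg A=0, deg B=0, deg C=2: d=3.
Solving with deg f ≤ 3: f(k) = k*(4*k**2 + 3*k - 2)/12.
Get s_k = R·t_k = k*(-4*k**2 - 3*k + 2) with R(k) = B(k−1)f(k)/C(k) = k*(4*k**2 + 3*k - 2)/(12*k**2 + 18*k + 5).
Δs = -12*k**2 - 18*k - 5, as required.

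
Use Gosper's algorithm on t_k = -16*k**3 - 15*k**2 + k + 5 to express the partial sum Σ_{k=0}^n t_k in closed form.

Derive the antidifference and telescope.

t_(k+1)/t_k = (16*k**3 + 63*k**2 + 77*k + 25)/(16*k**3 + 15*k**2 - k - 5).
A = 1, B = 1, C = k**3 + 15*k**2/16 - k/16 - 5/16.
Key eq: (1)·f(k+1) = (1)·f(k) + (k**3 + 15*k**2/16 - k/16 - 5/16).
deg f ≤ 4 (via 0,0,3).
Solving with deg f ≤ 4: f(k) = k*(4*k**3 - 3*k**2 - 4*k - 2)/16.
Get s_k = R·t_k = k*(-4*k**3 + 3*k**2 + 4*k + 2) with R(k) = B(k−1)f(k)/C(k) = k*(4*k**3 - 3*k**2 - 4*k - 2)/(16*k**3 + 15*k**2 - k - 5).
Δs = -16*k**3 - 15*k**2 + k + 5, as required.
Telescope: S(n) = s_(n+1) − s_(0) = -4*n**4 - 13*n**3 - 11*n**2 + 3*n + 5 − (0) = -4*n**4 - 13*n**3 - 11*n**2 + 3*n + 5.

S(n) = -4*n**4 - 13*n**3 - 11*n**2 + 3*n + 5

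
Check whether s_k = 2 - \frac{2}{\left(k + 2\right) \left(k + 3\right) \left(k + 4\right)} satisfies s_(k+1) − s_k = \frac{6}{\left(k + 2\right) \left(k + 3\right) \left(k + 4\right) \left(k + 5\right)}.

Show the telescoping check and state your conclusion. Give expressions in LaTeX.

s_(k+1) = 2 - 2/((k + 3)*(k + 4)*(k + 5))
s_(k+1) − s_k = 6/((k + 2)*(k + 3)*(k + 4)*(k + 5))
(s_(k+1) − s_k) − t_k = 0

valid; difference matches t_k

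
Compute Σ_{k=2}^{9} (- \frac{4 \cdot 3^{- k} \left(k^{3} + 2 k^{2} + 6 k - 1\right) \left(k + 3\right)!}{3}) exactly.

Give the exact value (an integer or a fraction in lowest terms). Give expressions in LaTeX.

Σ = -9122700640/243

r(k) = (k**4 + 9*k**3 + 33*k**2 + 60*k + 32)/(3*(k**3 + 2*k**2 + 6*k - 1)) after simplifying.
Normal form (A,B,C) = (k/3 + 4/3, 1, k**3 + 2*k**2 + 6*k - 1).
Solve (k/3 + 4/3)·f(k+1) − (1)·f(k) = k**3 + 2*k**2 + 6*k - 1.
d = 2 from the (1,0,3) case.
Solve for f: f(k) = 3*(k**2 - k - 1) (degree 2 ≤ 2).
R(k) = B(k−1)·f(k)/C(k) = 3*(k**2 - k - 1)/(k**3 + 2*k**2 + 6*k - 1); s_k = R·t_k = 4*(-k**2 + k + 1)*factorial(k + 3)/3**k.
Verify: -4*(k**3 + 2*k**2 + 6*k - 1)*factorial(k + 3)/(3*3**k) matches t_k.
Sum = s_(10) − s_(2); s_(10) = -9122713600/243, s_(2) = -160/3 ⇒ -9122700640/243.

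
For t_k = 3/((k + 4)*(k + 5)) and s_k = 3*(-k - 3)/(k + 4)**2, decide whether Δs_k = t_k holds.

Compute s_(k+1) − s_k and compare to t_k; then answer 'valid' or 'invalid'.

s_(k+1) = 3*(-k - 4)/(k + 5)**2
s_(k+1) − s_k = 3*(k**2 + 7*k + 11)/(k**4 + 18*k**3 + 121*k**2 + 360*k + 400)
(s_(k+1) − s_k) − t_k = 3*(-2*k - 9)/(k**4 + 18*k**3 + 121*k**2 + 360*k + 400)

Invalid: residual 3*(-2*k - 9)/(k**4 + 18*k**3 + 121*k**2 + 360*k + 400) ≠ 0.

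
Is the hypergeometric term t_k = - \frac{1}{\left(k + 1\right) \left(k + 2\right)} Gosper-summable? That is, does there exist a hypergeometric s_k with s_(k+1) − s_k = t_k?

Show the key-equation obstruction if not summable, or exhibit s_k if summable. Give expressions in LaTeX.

r(k) = (k + 1)/(k + 3) after simplifying.
Gosper form: A/B · C(k+1)/C(k) with A=k + 1, B=k + 3, C=1.
f must satisfy (k + 1)·f(k+1) − (k + 2)·f(k) = 1.
From deg A=1, deg B=1, deg C=0: d=1.
Solve for f: f(k) = k (degree 1 ≤ 1).
R(k) = B(k−1)·f(k)/C(k) = k*(k + 2); s_k = R·t_k = -k/(k + 1).
Verify: -1/(k**2 + 3*k + 2) matches t_k.

Yes. s_k = - \frac{k}{k + 1}.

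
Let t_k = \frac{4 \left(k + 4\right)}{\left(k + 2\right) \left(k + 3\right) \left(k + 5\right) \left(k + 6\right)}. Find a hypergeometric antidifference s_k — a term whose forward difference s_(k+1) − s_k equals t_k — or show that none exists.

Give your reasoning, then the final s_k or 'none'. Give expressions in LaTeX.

Compute t_(k+1)/t_k: get (k + 2)*(k + 5)**2/((k + 4)**2*(k + 7)).
A = k + 2, B = k + 7, C = k**2 + 8*k + 16.
Solve (k + 2)·f(k+1) − (k + 6)·f(k) = k**2 + 8*k + 16.
From deg A=1, deg B=1, deg C=2: d=4.
Coefficient equations give f(k) = k*(k + 3)*(k + 4)*(k + 7)/20.
So s_k = (B(k−1)f/C)·t_k = (k*(k + 3)*(k + 6)*(k + 7)/(20*(k + 4)))·t_k = k*(k + 7)/(5*(k**2 + 7*k + 10)).
s_(k+1) − s_k = 4*(k + 4)/(k**4 + 16*k**3 + 91*k**2 + 216*k + 180) = t_k.

s_k = \frac{k \left(k + 7\right)}{5 \left(k^{2} + 7 k + 10\right)}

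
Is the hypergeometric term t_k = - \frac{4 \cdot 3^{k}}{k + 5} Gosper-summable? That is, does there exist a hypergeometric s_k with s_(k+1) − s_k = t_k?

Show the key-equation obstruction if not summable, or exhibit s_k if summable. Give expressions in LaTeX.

No. Not Gosper-summable.

Compute t_(k+1)/t_k: get 3*(k + 5)/(k + 6).
Normal form (A,B,C) = (3*k + 15, k + 6, 1).
f must satisfy (3*k + 15)·f(k+1) − (k + 5)·f(k) = 1.
From deg A=1, deg B=1, deg C=0: d=-1.
Bound -1 < 0, so the key equation has no polynomial solution.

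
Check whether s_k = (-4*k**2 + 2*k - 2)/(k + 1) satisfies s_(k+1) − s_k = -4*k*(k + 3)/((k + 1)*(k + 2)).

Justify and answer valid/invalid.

s_(k+1) = 2*(k - 2*(k + 1)**2)/(k + 2)
s_(k+1) − s_k = 4*k*(-k - 3)/(k**2 + 3*k + 2)
(s_(k+1) − s_k) − t_k = 0

Valid: the claim telescopes to t_k.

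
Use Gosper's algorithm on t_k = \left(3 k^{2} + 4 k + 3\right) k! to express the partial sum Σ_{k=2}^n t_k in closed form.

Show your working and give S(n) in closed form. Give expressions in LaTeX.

Compute t_(k+1)/t_k: get (k + 1)*(4*k + 3*(k + 1)**2 + 7)/(3*k**2 + 4*k + 3).
A = k + 1, B = 1, C = k**2 + 4*k/3 + 1.
Set up (k + 1)·f(k+1) − (1)·f(k) − (k**2 + 4*k/3 + 1) = 0.
From deg A=1, deg B=0, deg C=2: d=1.
A polynomial solution: f(k) = (3*k + 1)/3.
Then R = B(k−1)f/C = (3*k + 1)/(3*k**2 + 4*k + 3), so s_k = R(k)·t_k = (3*k + 1)*factorial(k).
Check: Δs_k = (3*k**2 + 4*k + 3)*factorial(k). ✓
s_(n+1) = (3*n + 4)*factorial(n + 1) and s_(2) = 14, so S(n) = 3*n**2*factorial(n) + 7*n*factorial(n) + 4*factorial(n) - 14.

S(n) = 3 n^{2} n! + 7 n n! + 4 n! - 14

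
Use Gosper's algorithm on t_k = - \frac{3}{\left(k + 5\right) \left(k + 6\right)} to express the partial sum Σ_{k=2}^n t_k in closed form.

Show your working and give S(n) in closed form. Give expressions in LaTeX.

S(n) = \frac{3 \left(1 - n\right)}{7 \left(n + 6\right)}

r(k) = (k + 5)/(k + 7) after simplifying.
Take A(k)=k + 5, B(k)=k + 7, C(k)=1.
Need (k + 5)·f(k+1) − (k + 6)·f(k) = 1.
Degrees (1,1,0) ⇒ d ≤ 1.
Coefficient equations give f(k) = k/5.
Then R = B(k−1)f/C = k*(k + 6)/5, so s_k = R(k)·t_k = -3*k/(5*k + 25).
Check: Δs_k = -3/(k**2 + 11*k + 30). ✓
Telescope: S(n) = s_(n+1) − s_(2) = 3*(-n - 1)/(5*(n + 6)) − (-6/35) = 3*(1 - n)/(7*(n + 6)).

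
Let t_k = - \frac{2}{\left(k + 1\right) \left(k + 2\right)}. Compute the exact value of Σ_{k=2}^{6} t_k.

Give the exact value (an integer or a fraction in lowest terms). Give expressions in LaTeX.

Σ = -5/12

Step 1: r(k) = (k + 1)/(k + 3).
Gosper form: A/B · C(k+1)/C(k) with A=k + 1, B=k + 3, C=1.
f must satisfy (k + 1)·f(k+1) − (k + 2)·f(k) = 1.
Bound: deg f ≤ 1.
Solving with deg f ≤ 1: f(k) = k.
Certificate R = B(k−1)f/C = k*(k + 2) gives s_k = -2*k/(k + 1).
Check: Δs_k = -2/(k**2 + 3*k + 2). ✓
Telescoping: Σ = s_(7) − s_(2) = -7/4 − (-4/3) = -5/12.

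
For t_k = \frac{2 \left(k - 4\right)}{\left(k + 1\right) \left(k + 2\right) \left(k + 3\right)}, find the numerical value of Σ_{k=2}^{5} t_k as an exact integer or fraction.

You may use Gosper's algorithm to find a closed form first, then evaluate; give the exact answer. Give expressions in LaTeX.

Σ = -13/168

Compute t_(k+1)/t_k: get (k - 3)*(k + 1)/((k - 4)*(k + 4)).
Gosper form: A/B · C(k+1)/C(k) with A=k + 1, B=k + 4, C=k - 4.
Solve (k + 1)·f(k+1) − (k + 3)·f(k) = k - 4.
d = 2 from the (1,1,1) case.
Solve for f: f(k) = -k*(3*k + 13)/4 (degree 2 ≤ 2).
Certificate R = B(k−1)f/C = -k*(k + 3)*(3*k + 13)/(4*(k - 4)) gives s_k = k*(-3*k - 13)/(2*(k + 1)*(k + 2)).
s_(k+1) − s_k = 2*(k - 4)/(k**3 + 6*k**2 + 11*k + 6) = t_k.
Telescoping: Σ = s_(6) − s_(2) = -93/56 − (-19/12) = -13/168.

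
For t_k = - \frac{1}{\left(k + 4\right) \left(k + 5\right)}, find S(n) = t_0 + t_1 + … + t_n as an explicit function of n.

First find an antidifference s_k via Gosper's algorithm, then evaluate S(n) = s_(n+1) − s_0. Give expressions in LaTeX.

The ratio is (k + 4)/(k + 6).
A = k + 4, B = k + 6, C = 1.
Key eq: (k + 4)·f(k+1) = (k + 5)·f(k) + (1).
Bound: deg f ≤ 1.
Solving with deg f ≤ 1: f(k) = k/4.
Then R = B(k−1)f/C = k*(k + 5)/4, so s_k = R(k)·t_k = -k/(4*k + 16).
Check: Δs_k = -1/(k**2 + 9*k + 20). ✓
Telescope: S(n) = s_(n+1) − s_(0) = (-n - 1)/(4*(n + 5)) − (0) = (-n - 1)/(4*(n + 5)).

S(n) = \frac{- n - 1}{4 \left(n + 5\right)}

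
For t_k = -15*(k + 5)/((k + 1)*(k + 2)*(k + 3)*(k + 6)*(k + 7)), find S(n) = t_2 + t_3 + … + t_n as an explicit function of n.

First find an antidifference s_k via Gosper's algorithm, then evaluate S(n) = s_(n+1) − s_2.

Compute t_(k+1)/t_k: get (k + 1)*(k + 6)**2/((k + 4)*(k + 5)*(k + 8)).
Gosper form: A/B · C(k+1)/C(k) with A=k + 1, B=k + 8, C=k**3 + 14*k**2 + 65*k + 100.
f must satisfy (k + 1)·f(k+1) − (k + 7)·f(k) = k**3 + 14*k**2 + 65*k + 100.
d = 6 from the (1,1,3) case.
Coefficient equations give f(k) = k*(k + 3)*(k + 4)**2*(k + 5)**2/36.
Then R = B(k−1)f/C = k*(k + 3)*(k + 4)*(k + 7)/36, so s_k = R(k)·t_k = 5*k*(-k**2 - 9*k - 20)/(12*(k**3 + 9*k**2 + 20*k + 12)).
Check: Δs_k = 15*(-k - 5)/(k**5 + 19*k**4 + 131*k**3 + 401*k**2 + 540*k + 252). ✓
Σ_(k=2)^n t_k = s_(n+1) − s_(2) = (5*(-n**3 - 12*n**2 - 41*n - 30)/(12*(n**3 + 12*n**2 + 41*n + 42))) − (-35/96), i.e. 5*(-n**3 - 12*n**2 - 41*n + 54)/(96*(n**3 + 12*n**2 + 41*n + 42)).

S(n) = 5*(-n**3 - 12*n**2 - 41*n + 54)/(96*(n**3 + 12*n**2 + 41*n + 42))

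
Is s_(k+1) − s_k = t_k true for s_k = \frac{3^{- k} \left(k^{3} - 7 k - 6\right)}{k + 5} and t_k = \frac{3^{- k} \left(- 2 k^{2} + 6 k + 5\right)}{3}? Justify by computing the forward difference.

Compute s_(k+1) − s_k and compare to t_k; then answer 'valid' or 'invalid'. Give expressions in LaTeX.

Invalid: residual \frac{3^{- k} \left(2 k^{3} + 7 k^{2} - 41 k - 34\right)}{k^{2} + 11 k + 30} ≠ 0.

s_(k+1) = (-7*k + (k + 1)**3 - 13)/(3*3**k*(k + 6))
s_(k+1) − s_k = 2*(-k**4 - 5*k**3 + 16*k**2 + 56*k + 24)/(3*3**k*(k**2 + 11*k + 30))
(s_(k+1) − s_k) − t_k = (2*k**3 + 7*k**2 - 41*k - 34)/(3**k*(k**2 + 11*k + 30))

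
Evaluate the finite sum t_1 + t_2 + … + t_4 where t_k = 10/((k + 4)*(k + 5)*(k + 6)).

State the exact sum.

r(k) = (k + 4)/(k + 7) after simplifying.
Factor: A=k + 4; B=k + 7; C=1.
Key eq: (k + 4)·f(k+1) = (k + 6)·f(k) + (1).
d = 2 from the (1,1,0) case.
Solving with deg f ≤ 2: f(k) = k*(k + 9)/40.
Then R = B(k−1)f/C = k*(k + 6)*(k + 9)/40, so s_k = R(k)·t_k = k*(k + 9)/(4*(k + 4)*(k + 5)).
Δs = 10/(k**3 + 15*k**2 + 74*k + 120), as required.
Telescoping: Σ = s_(5) − s_(1) = 7/36 − (1/12) = 1/9.

Σ = 1/9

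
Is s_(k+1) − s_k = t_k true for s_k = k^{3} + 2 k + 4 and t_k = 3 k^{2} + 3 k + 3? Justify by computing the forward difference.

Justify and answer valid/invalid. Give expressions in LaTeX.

s_(k+1) = 2*k + (k + 1)**3 + 6
s_(k+1) − s_k = 3*k**2 + 3*k + 3
(s_(k+1) − s_k) − t_k = 0

valid; difference matches t_k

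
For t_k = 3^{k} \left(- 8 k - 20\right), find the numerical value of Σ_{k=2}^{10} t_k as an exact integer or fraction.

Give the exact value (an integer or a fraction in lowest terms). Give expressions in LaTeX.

r(k) = 3*(2*k + 7)/(2*k + 5) after simplifying.
Take A(k)=3, B(k)=1, C(k)=k + 5/2.
Set up (3)·f(k+1) − (1)·f(k) − (k + 5/2) = 0.
d = 1 from the (0,0,1) case.
Match coefficients ⇒ f(k) = (k + 1)/2.
Certificate R = B(k−1)f/C = (k + 1)/(2*k + 5) gives s_k = -4*3**k*(k + 1).
Δs = 3**k*(-8*k - 20), as required.
Evaluate s at k=11 and k=2: -8503056 and -108; difference -8502948.

Σ = -8502948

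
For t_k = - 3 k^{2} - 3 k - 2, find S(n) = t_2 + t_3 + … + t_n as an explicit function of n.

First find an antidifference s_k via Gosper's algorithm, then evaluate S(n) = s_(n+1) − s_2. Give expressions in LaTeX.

S(n) = - n^{3} - 3 n^{2} - 4 n + 8

Step 1: r(k) = (3*k**2 + 9*k + 8)/(3*k**2 + 3*k + 2).
So A=1 and B=1, with C=k**2 + k + 2/3.
Solve (1)·f(k+1) − (1)·f(k) = k**2 + k + 2/3.
deg f ≤ 3 (via 0,0,2).
Match coefficients ⇒ f(k) = k*(k**2 + 1)/3.
Then R = B(k−1)f/C = k*(k**2 + 1)/(3*k**2 + 3*k + 2), so s_k = R(k)·t_k = -k**3 - k.
Verify: k**3 - (k + 1)**3 - 1 matches t_k.
Telescope: S(n) = s_(n+1) − s_(2) = -n**3 - 3*n**2 - 4*n - 2 − (-10) = -n**3 - 3*n**2 - 4*n + 8.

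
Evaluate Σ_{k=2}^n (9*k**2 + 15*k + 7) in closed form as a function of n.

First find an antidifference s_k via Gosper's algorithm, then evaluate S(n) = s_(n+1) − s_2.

S(n) = 3*n**3 + 12*n**2 + 16*n - 31

r(k) = (9*k**2 + 33*k + 31)/(9*k**2 + 15*k + 7) after simplifying.
Gosper form: A/B · C(k+1)/C(k) with A=1, B=1, C=k**2 + 5*k/3 + 7/9.
Need (1)·f(k+1) − (1)·f(k) = k**2 + 5*k/3 + 7/9.
deg f ≤ 3 (via 0,0,2).
Solve for f: f(k) = k*(3*k**2 + 3*k + 1)/9 (degree 3 ≤ 3).
Certificate R = B(k−1)f/C = k*(3*k**2 + 3*k + 1)/(9*k**2 + 15*k + 7) gives s_k = k*(3*k**2 + 3*k + 1).
Verify: 9*k**2 + 15*k + 7 matches t_k.
Evaluate: s_(n+1) = 3*n**3 + 12*n**2 + 16*n + 7; subtract s_(2) = 38 ⇒ S(n) = 3*n**3 + 12*n**2 + 16*n - 31.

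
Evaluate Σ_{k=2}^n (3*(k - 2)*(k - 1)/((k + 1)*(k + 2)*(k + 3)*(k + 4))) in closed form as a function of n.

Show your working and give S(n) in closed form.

r(k) = k*(k + 1)/((k - 2)*(k + 5)) after simplifying.
Take A(k)=k + 1, B(k)=k + 5, C(k)=k**2 - 3*k + 2.
f must satisfy (k + 1)·f(k+1) − (k + 4)·f(k) = k**2 - 3*k + 2.
Degrees (1,1,2) ⇒ d ≤ 3.
Match coefficients ⇒ f(k) = k*(k**2 + 11)/6.
So s_k = (B(k−1)f/C)·t_k = (k*(k + 4)*(k**2 + 11)/(6*(k - 2)*(k - 1)))·t_k = k*(k**2 + 11)/(2*(k**3 + 6*k**2 + 11*k + 6)).
Check: Δs_k = 3*(k**2 - 3*k + 2)/(k**4 + 10*k**3 + 35*k**2 + 50*k + 24). ✓
Telescope: S(n) = s_(n+1) − s_(2) = (n**3 + 3*n**2 + 14*n + 12)/(2*(n**3 + 9*n**2 + 26*n + 24)) − (1/4) = n*(n**2 - 3*n + 2)/(4*(n**3 + 9*n**2 + 26*n + 24)).

S(n) = n*(n**2 - 3*n + 2)/(4*(n**3 + 9*n**2 + 26*n + 24))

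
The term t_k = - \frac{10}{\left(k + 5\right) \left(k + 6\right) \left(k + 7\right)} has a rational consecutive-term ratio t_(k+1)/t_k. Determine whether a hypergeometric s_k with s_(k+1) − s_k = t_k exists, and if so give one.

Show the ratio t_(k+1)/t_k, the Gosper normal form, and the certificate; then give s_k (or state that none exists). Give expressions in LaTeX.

Step 1: r(k) = (k + 5)/(k + 8).
A = k + 5, B = k + 8, C = 1.
Solve (k + 5)·f(k+1) − (k + 7)·f(k) = 1.
Degrees (1,1,0) ⇒ d ≤ 2.
Coefficient equations give f(k) = k*(k + 11)/60.
Then R = B(k−1)f/C = k*(k + 7)*(k + 11)/60, so s_k = R(k)·t_k = k*(-k - 11)/(6*(k + 5)*(k + 6)).
s_(k+1) − s_k = -10/(k**3 + 18*k**2 + 107*k + 210) = t_k.

s_k = \frac{k \left(- k - 11\right)}{6 \left(k + 5\right) \left(k + 6\right)}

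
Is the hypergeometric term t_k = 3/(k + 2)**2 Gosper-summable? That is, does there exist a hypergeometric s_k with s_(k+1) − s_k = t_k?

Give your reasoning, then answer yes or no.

r(k) = (k + 2)**2/(k + 3)**2 after simplifying.
Take A(k)=k**2 + 4*k + 4, B(k)=k**2 + 6*k + 9, C(k)=1.
Set up (k**2 + 4*k + 4)·f(k+1) − (k**2 + 4*k + 4)·f(k) − (1) = 0.
d = 0 from the (2,2,0) case.
f = c0 ⇒ A·f(k+1) − B(k−1)·f(k) − C = -1. The system {-1 = 0} is inconsistent; no antidifference.

No — key equation has no polynomial f.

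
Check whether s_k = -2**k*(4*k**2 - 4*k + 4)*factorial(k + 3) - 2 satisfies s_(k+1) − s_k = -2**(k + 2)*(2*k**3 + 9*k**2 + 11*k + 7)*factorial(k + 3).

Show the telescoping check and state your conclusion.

Valid: the claim telescopes to t_k.

s_(k+1) = 2**(k + 1)*(4*k - 4*(k + 1)**2)*factorial(k + 4) - 2
s_(k+1) − s_k = -2**(k + 2)*(2*k**3 + 9*k**2 + 11*k + 7)*factorial(k + 3)
(s_(k+1) − s_k) − t_k = 0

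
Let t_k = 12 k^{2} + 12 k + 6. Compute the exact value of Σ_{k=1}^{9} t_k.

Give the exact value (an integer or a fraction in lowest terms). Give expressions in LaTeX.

Σ = 4014

t_(k+1)/t_k = (2*k**2 + 6*k + 5)/(2*k**2 + 2*k + 1).
A = 1, B = 1, C = k**2 + k + 1/2.
Solve (1)·f(k+1) − (1)·f(k) = k**2 + k + 1/2.
Bound: deg f ≤ 3.
Solve for f: f(k) = k*(2*k**2 + 1)/6 (degree 3 ≤ 3).
Get s_k = R·t_k = 4*k**3 + 2*k with R(k) = B(k−1)f(k)/C(k) = k*(2*k**2 + 1)/(3*(2*k**2 + 2*k + 1)).
s_(k+1) − s_k = 12*k**2 + 12*k + 6 = t_k.
Σ_(k=1)^(9) t_k = s_(10) − s_(1) = 4020 − (6) = 4014.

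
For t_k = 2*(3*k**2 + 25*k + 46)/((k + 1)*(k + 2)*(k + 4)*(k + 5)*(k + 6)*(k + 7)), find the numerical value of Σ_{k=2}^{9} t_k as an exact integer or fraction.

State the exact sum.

Σ = 145/11088

The ratio is (k + 1)*(k + 4)*(25*k + 3*(k + 1)**2 + 71)/((k + 3)*(k + 8)*(3*k**2 + 25*k + 46)).
Take A(k)=k + 1, B(k)=k + 8, C(k)=k**3 + 34*k**2/3 + 121*k/3 + 46.
Set up (k + 1)·f(k+1) − (k + 7)·f(k) − (k**3 + 34*k**2/3 + 121*k/3 + 46) = 0.
d = 6 from the (1,1,3) case.
Solving with deg f ≤ 6: f(k) = k*(k + 2)*(k + 3)*(k + 5)*(k**2 + 11*k + 34)/72.
Get s_k = R·t_k = k*(k**2 + 11*k + 34)/(12*(k**3 + 11*k**2 + 34*k + 24)) with R(k) = B(k−1)f(k)/C(k) = k*(k + 2)*(k + 5)*(k + 7)*(k**2 + 11*k + 34)/(24*(3*k**2 + 25*k + 46)).
Verify: 2*(3*k**2 + 25*k + 46)/(k**6 + 25*k**5 + 247*k**4 + 1219*k**3 + 3112*k**2 + 3796*k + 1680) matches t_k.
Telescoping: Σ = s_(10) − s_(2) = 305/3696 − (5/72) = 145/11088.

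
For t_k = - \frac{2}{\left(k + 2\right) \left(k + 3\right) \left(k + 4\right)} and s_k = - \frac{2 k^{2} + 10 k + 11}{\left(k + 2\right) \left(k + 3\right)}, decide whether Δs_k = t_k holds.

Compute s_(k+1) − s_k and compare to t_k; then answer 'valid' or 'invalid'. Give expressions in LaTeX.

s_(k+1) = (-10*k - 2*(k + 1)**2 - 21)/((k + 3)*(k + 4))
s_(k+1) − s_k = -2/(k**3 + 9*k**2 + 26*k + 24)
(s_(k+1) − s_k) − t_k = 0

Valid: the claim telescopes to t_k.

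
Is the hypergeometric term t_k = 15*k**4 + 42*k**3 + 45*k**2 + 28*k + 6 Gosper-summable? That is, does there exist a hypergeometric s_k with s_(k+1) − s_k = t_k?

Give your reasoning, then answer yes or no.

Yes. s_k = k*(3*k**4 + 3*k**3 - k**2 + 2*k - 1).

t_(k+1)/t_k = (15*k**4 + 102*k**3 + 261*k**2 + 304*k + 136)/(15*k**4 + 42*k**3 + 45*k**2 + 28*k + 6).
Normal form (A,B,C) = (1, 1, k**4 + 14*k**3/5 + 3*k**2 + 28*k/15 + 2/5).
f must satisfy (1)·f(k+1) − (1)·f(k) = k**4 + 14*k**3/5 + 3*k**2 + 28*k/15 + 2/5.
Bound: deg f ≤ 5.
Solve for f: f(k) = k*(3*k**4 + 3*k**3 - k**2 + 2*k - 1)/15 (degree 5 ≤ 5).
Certificate R = B(k−1)f/C = k*(3*k**4 + 3*k**3 - k**2 + 2*k - 1)/(15*k**4 + 42*k**3 + 45*k**2 + 28*k + 6) gives s_k = k*(3*k**4 + 3*k**3 - k**2 + 2*k - 1).
s_(k+1) − s_k = 15*k**4 + 42*k**3 + 45*k**2 + 28*k + 6 = t_k.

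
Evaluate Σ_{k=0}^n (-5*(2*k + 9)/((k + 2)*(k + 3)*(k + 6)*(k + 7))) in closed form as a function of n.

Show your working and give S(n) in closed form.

The ratio is (k + 2)*(k + 6)*(2*k + 11)/((k + 4)*(k + 8)*(2*k + 9)).
Take A(k)=k + 2, B(k)=k + 8, C(k)=k**3 + 27*k**2/2 + 121*k/2 + 90.
Solve (k + 2)·f(k+1) − (k + 7)·f(k) = k**3 + 27*k**2/2 + 121*k/2 + 90.
Degrees (1,1,3) ⇒ d ≤ 5.
A polynomial solution: f(k) = k*(k + 3)*(k + 4)*(k + 5)*(k + 8)/24.
So s_k = (B(k−1)f/C)·t_k = (k*(k + 3)*(k + 7)*(k + 8)/(12*(2*k + 9)))·t_k = 5*k*(-k - 8)/(12*(k**2 + 8*k + 12)).
Δs = 5*(-2*k - 9)/(k**4 + 18*k**3 + 113*k**2 + 288*k + 252), as required.
s_(n+1) = 5*(-n**2 - 10*n - 9)/(12*(n**2 + 10*n + 21)) and s_(0) = 0, so S(n) = 5*(-n**2 - 10*n - 9)/(12*(n**2 + 10*n + 21)).

S(n) = 5*(-n**2 - 10*n - 9)/(12*(n**2 + 10*n + 21))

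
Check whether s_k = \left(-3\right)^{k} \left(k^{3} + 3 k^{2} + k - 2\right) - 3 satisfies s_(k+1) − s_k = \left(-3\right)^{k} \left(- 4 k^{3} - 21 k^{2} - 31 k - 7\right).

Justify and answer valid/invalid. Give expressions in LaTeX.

Valid: the claim telescopes to t_k.

s_(k+1) = -3*(-3)**k*(k + (k + 1)**3 + 3*(k + 1)**2 - 1) - 3
s_(k+1) − s_k = (-3)**k*(-4*k**3 - 21*k**2 - 31*k - 7)
(s_(k+1) − s_k) − t_k = 0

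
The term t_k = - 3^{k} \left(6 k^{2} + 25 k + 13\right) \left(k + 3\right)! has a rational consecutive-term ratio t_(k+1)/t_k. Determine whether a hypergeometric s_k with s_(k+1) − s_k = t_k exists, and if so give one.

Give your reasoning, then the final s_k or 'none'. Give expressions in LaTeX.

The ratio is 3*(6*k**3 + 61*k**2 + 192*k + 176)/(6*k**2 + 25*k + 13).
So A=3*k + 12 and B=1, with C=k**2 + 25*k/6 + 13/6.
f must satisfy (3*k + 12)·f(k+1) − (1)·f(k) = k**2 + 25*k/6 + 13/6.
d = 1 from the (1,0,2) case.
A polynomial solution: f(k) = (2*k - 1)/6.
Certificate R = B(k−1)f/C = (2*k - 1)/(6*k**2 + 25*k + 13) gives s_k = -3**k*(2*k - 1)*factorial(k + 3).
Check: Δs_k = -3**k*(6*k**2 + 25*k + 13)*factorial(k + 3). ✓

s_k = - 3^{k} \left(2 k - 1\right) \left(k + 3\right)!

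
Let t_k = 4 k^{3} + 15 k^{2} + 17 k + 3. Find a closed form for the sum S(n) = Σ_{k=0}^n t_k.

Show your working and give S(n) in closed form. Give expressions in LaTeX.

S(n) = n^{4} + 7 n^{3} + 17 n^{2} + 14 n + 3

r(k) = (4*k**3 + 27*k**2 + 59*k + 39)/(4*k**3 + 15*k**2 + 17*k + 3) after simplifying.
Factor: A=1; B=1; C=k**3 + 15*k**2/4 + 17*k/4 + 3/4.
Key eq: (1)·f(k+1) = (1)·f(k) + (k**3 + 15*k**2/4 + 17*k/4 + 3/4).
Bound: deg f ≤ 4.
Match coefficients ⇒ f(k) = k*(k**3 + 3*k**2 + 2*k - 3)/4.
Then R = B(k−1)f/C = k*(k**3 + 3*k**2 + 2*k - 3)/(4*k**3 + 15*k**2 + 17*k + 3), so s_k = R(k)·t_k = k*(k**3 + 3*k**2 + 2*k - 3).
s_(k+1) − s_k = 4*k**3 + 15*k**2 + 17*k + 3 = t_k.
Telescope: S(n) = s_(n+1) − s_(0) = n**4 + 7*n**3 + 17*n**2 + 14*n + 3 − (0) = n**4 + 7*n**3 + 17*n**2 + 14*n + 3.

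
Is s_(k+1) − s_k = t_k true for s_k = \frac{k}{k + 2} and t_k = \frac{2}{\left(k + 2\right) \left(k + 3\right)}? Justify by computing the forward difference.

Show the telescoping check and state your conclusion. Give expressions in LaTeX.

valid; difference matches t_k

s_(k+1) = (k + 1)/(k + 3)
s_(k+1) − s_k = 2/(k**2 + 5*k + 6)
(s_(k+1) − s_k) − t_k = 0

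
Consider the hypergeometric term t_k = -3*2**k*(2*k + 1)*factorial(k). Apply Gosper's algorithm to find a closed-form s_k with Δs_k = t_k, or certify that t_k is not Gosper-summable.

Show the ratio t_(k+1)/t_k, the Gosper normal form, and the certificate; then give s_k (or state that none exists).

s_k = -3*2**k*factorial(k)

t_(k+1)/t_k = 2*(k + 1)*(2*k + 3)/(2*k + 1).
Factor: A=2*k + 2; B=1; C=k + 1/2.
Set up (2*k + 2)·f(k+1) − (1)·f(k) − (k + 1/2) = 0.
From deg A=1, deg B=0, deg C=1: d=0.
Solving with deg f ≤ 0: f(k) = 1/2.
R(k) = B(k−1)·f(k)/C(k) = 1/(2*k + 1); s_k = R·t_k = -3*2**k*factorial(k).
Verify: -3*2**k*(2*k + 1)*factorial(k) matches t_k.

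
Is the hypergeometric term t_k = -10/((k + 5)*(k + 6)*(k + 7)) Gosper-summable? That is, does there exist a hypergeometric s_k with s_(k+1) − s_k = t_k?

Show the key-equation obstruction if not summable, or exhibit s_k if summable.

Step 1: r(k) = (k + 5)/(k + 8).
Factor: A=k + 5; B=k + 8; C=1.
f must satisfy (k + 5)·f(k+1) − (k + 7)·f(k) = 1.
d = 2 from the (1,1,0) case.
Match coefficients ⇒ f(k) = k*(k + 11)/60.
So s_k = (B(k−1)f/C)·t_k = (k*(k + 7)*(k + 11)/60)·t_k = k*(-k - 11)/(6*(k + 5)*(k + 6)).
Check: Δs_k = -10/(k**3 + 18*k**2 + 107*k + 210). ✓

Yes. s_k = k*(-k - 11)/(6*(k + 5)*(k + 6)).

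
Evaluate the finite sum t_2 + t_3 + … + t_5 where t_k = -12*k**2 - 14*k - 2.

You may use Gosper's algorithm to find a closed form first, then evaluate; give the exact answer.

Σ = -852

The ratio is (6*k**2 + 19*k + 14)/(6*k**2 + 7*k + 1).
Normal form (A,B,C) = (1, 1, k**2 + 7*k/6 + 1/6).
Set up (1)·f(k+1) − (1)·f(k) − (k**2 + 7*k/6 + 1/6) = 0.
Degrees (0,0,2) ⇒ d ≤ 3.
Match coefficients ⇒ f(k) = k*(k + 1)*(4*k - 3)/12.
Then R = B(k−1)f/C = k*(4*k - 3)/(2*(6*k + 1)), so s_k = R(k)·t_k = k*(-4*k**2 - k + 3).
s_(k+1) − s_k = -12*k**2 - 14*k - 2 = t_k.
Sum = s_(6) − s_(2); s_(6) = -882, s_(2) = -30 ⇒ -852.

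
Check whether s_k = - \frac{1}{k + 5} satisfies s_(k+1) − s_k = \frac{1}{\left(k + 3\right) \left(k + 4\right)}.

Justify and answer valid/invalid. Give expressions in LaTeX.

Invalid: residual \frac{2 \left(- 2 k - 9\right)}{k^{4} + 18 k^{3} + 119 k^{2} + 342 k + 360} ≠ 0.

s_(k+1) = -1/(k + 6)
s_(k+1) − s_k = 1/((k + 5)*(k + 6))
(s_(k+1) − s_k) − t_k = 2*(-2*k - 9)/(k**4 + 18*k**3 + 119*k**2 + 342*k + 360)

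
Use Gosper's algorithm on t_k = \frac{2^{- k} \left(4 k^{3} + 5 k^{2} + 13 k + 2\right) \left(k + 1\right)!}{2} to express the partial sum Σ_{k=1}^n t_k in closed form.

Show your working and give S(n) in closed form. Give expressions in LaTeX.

S(n) = \frac{2^{- n} \left(6 \cdot 2^{n} + 4 n^{4} n! + 17 n^{3} n! + 20 n^{2} n! + n n! - 6 n!\right)}{2}

Compute t_(k+1)/t_k: get (4*k**4 + 25*k**3 + 69*k**2 + 94*k + 48)/(2*(4*k**3 + 5*k**2 + 13*k + 2)).
Gosper form: A/B · C(k+1)/C(k) with A=k/2 + 1, B=1, C=k**3 + 5*k**2/4 + 13*k/4 + 1/2.
Set up (k/2 + 1)·f(k+1) − (1)·f(k) − (k**3 + 5*k**2/4 + 13*k/4 + 1/2) = 0.
Degrees (1,0,3) ⇒ d ≤ 2.
Coefficient equations give f(k) = (4*k**2 - 3*k - 4)/2.
Certificate R = B(k−1)f/C = 2*(4*k**2 - 3*k - 4)/(4*k**3 + 5*k**2 + 13*k + 2) gives s_k = (4*k**2 - 3*k - 4)*factorial(k + 1)/2**k.
Check: Δs_k = (4*k**3 + 5*k**2 + 13*k + 2)*factorial(k + 1)/(2*2**k). ✓
Evaluate: s_(n+1) = 2**(-n - 1)*(4*n**2 + 5*n - 3)*factorial(n + 2); subtract s_(1) = -3 ⇒ S(n) = (6*2**n + 4*n**4*factorial(n) + 17*n**3*factorial(n) + 20*n**2*factorial(n) + n*factorial(n) - 6*factorial(n))/(2*2**n).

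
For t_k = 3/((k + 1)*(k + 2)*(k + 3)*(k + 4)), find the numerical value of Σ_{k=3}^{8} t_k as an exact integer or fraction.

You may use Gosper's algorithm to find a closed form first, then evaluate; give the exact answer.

Σ = 1/132

r(k) = (k + 1)/(k + 5) after simplifying.
Take A(k)=k + 1, B(k)=k + 5, C(k)=1.
Need (k + 1)·f(k+1) − (k + 4)·f(k) = 1.
Bound: deg f ≤ 3.
Coefficient equations give f(k) = k*(k**2 + 6*k + 11)/18.
R(k) = B(k−1)·f(k)/C(k) = k*(k + 4)*(k**2 + 6*k + 11)/18; s_k = R·t_k = k*(k**2 + 6*k + 11)/(6*(k + 1)*(k + 2)*(k + 3)).
s_(k+1) − s_k = 3/(k**4 + 10*k**3 + 35*k**2 + 50*k + 24) = t_k.
Sum = s_(9) − s_(3); s_(9) = 73/440, s_(3) = 19/120 ⇒ 1/132.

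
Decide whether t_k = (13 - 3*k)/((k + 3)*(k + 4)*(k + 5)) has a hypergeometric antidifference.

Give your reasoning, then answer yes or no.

Step 1: r(k) = (k + 3)*(3*k - 10)/((k + 6)*(3*k - 13)).
Normal form (A,B,C) = (k + 3, k + 6, k - 13/3).
Solve (k + 3)·f(k+1) − (k + 5)·f(k) = k - 13/3.
Degrees (1,1,1) ⇒ d ≤ 2.
Match coefficients ⇒ f(k) = -k*(k + 25)/18.
Get s_k = R·t_k = k*(k + 25)/(6*(k + 3)*(k + 4)) with R(k) = B(k−1)f(k)/C(k) = -k*(k + 5)*(k + 25)/(6*(3*k - 13)).
s_(k+1) − s_k = (13 - 3*k)/(k**3 + 12*k**2 + 47*k + 60) = t_k.

Yes. s_k = k*(k + 25)/(6*(k + 3)*(k + 4)).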